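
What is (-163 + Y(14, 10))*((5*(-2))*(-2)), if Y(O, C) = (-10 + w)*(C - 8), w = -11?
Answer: -4100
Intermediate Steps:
Y(O, C) = 168 - 21*C (Y(O, C) = (-10 - 11)*(C - 8) = -21*(-8 + C) = 168 - 21*C)
(-163 + Y(14, 10))*((5*(-2))*(-2)) = (-163 + (168 - 21*10))*((5*(-2))*(-2)) = (-163 + (168 - 210))*(-10*(-2)) = (-163 - 42)*20 = -205*20 = -4100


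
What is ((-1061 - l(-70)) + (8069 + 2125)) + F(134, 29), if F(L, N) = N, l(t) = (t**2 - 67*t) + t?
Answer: -358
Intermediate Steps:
l(t) = t**2 - 66*t
((-1061 - l(-70)) + (8069 + 2125)) + F(134, 29) = ((-1061 - (-70)*(-66 - 70)) + (8069 + 2125)) + 29 = ((-1061 - (-70)*(-136)) + 10194) + 29 = ((-1061 - 1*9520) + 10194) + 29 = ((-1061 - 9520) + 10194) + 29 = (-10581 + 10194) + 29 = -387 + 29 = -358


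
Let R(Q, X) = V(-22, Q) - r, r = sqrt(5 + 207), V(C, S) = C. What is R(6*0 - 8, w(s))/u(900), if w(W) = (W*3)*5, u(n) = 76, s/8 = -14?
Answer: -11/38 - sqrt(53)/38 ≈ -0.48106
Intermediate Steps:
s = -112 (s = 8*(-14) = -112)
r = 2*sqrt(53) (r = sqrt(212) = 2*sqrt(53) ≈ 14.560)
w(W) = 15*W (w(W) = (3*W)*5 = 15*W)
R(Q, X) = -22 - 2*sqrt(53)
R(6*0 - 8, w(s))/u(900) = (-22 - 2*sqrt(53))/76 = (-22 - 2*sqrt(53))*(1/76) = -11/38 - sqrt(53)/38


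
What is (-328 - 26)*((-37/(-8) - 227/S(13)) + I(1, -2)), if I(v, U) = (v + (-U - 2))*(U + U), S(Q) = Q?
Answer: 309927/52 ≈ 5960.1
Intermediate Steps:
I(v, U) = 2*U*(-2 + v - U) (I(v, U) = (v + (-2 - U))*(2*U) = (-2 + v - U)*(2*U) = 2*U*(-2 + v - U))
(-328 - 26)*((-37/(-8) - 227/S(13)) + I(1, -2)) = (-328 - 26)*((-37/(-8) - 227/13) + 2*(-2)*(-2 + 1 - 1*(-2))) = -354*((-37*(-1/8) - 227*1/13) + 2*(-2)*(-2 + 1 + 2)) = -354*((37/8 - 227/13) + 2*(-2)*1) = -354*(-1335/104 - 4) = -354*(-1751/104) = 309927/52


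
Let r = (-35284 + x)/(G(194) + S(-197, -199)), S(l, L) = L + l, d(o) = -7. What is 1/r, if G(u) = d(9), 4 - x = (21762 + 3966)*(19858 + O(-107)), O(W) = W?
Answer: 403/508189008 ≈ 7.9301e-7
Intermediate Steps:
x = -508153724 (x = 4 - (21762 + 3966)*(19858 - 107) = 4 - 25728*19751 = 4 - 1*508153728 = 4 - 508153728 = -508153724)
G(u) = -7
r = 508189008/403 (r = (-35284 - 508153724)/(-7 + (-199 - 197)) = -508189008/(-7 - 396) = -508189008/(-403) = -508189008*(-1/403) = 508189008/403 ≈ 1.2610e+6)
1/r = 1/(508189008/403) = 403/508189008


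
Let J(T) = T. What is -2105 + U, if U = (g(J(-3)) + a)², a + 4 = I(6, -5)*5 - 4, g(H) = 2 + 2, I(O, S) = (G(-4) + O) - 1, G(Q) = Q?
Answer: -2104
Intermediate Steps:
I(O, S) = -5 + O (I(O, S) = (-4 + O) - 1 = -5 + O)
g(H) = 4
a = -3 (a = -4 + ((-5 + 6)*5 - 4) = -4 + (1*5 - 4) = -4 + (5 - 4) = -4 + 1 = -3)
U = 1 (U = (4 - 3)² = 1² = 1)
-2105 + U = -2105 + 1 = -2104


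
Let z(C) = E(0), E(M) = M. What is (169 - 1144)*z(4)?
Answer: 0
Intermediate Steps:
z(C) = 0
(169 - 1144)*z(4) = (169 - 1144)*0 = -975*0 = 0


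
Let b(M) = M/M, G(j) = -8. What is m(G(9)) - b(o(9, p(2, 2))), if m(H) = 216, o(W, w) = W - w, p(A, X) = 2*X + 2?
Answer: 215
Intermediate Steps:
p(A, X) = 2 + 2*X
b(M) = 1
m(G(9)) - b(o(9, p(2, 2))) = 216 - 1*1 = 216 - 1 = 215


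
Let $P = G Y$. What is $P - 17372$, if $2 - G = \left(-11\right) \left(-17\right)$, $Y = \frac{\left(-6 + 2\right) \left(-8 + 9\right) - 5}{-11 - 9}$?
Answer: $- \frac{69821}{4} \approx -17455.0$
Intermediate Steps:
$Y = \frac{9}{20}$ ($Y = \frac{\left(-4\right) 1 - 5}{-20} = \left(-4 - 5\right) \left(- \frac{1}{20}\right) = \left(-9\right) \left(- \frac{1}{20}\right) = \frac{9}{20} \approx 0.45$)
$G = -185$ ($G = 2 - \left(-11\right) \left(-17\right) = 2 - 187 = -185$)
$P = - \frac{333}{4}$ ($P = \left(-185\right) \frac{9}{20} = - \frac{333}{4} \approx -83.25$)
$P - 17372 = - \frac{333}{4} - 17372 = - \frac{69821}{4}$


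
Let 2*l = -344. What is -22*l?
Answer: 3784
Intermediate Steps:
l = -172 (l = (1/2)*(-344) = -172)
-22*l = -22*(-172) = 3784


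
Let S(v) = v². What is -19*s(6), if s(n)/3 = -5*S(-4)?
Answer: 4560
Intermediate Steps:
s(n) = -240 (s(n) = 3*(-5*(-4)²) = 3*(-5*16) = 3*(-80) = -240)
-19*s(6) = -19*(-240) = 4560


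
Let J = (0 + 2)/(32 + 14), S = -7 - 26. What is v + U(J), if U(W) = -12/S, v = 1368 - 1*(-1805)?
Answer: 34907/11 ≈ 3173.4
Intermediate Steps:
S = -33
J = 1/23 (J = 2/46 = 2*(1/46) = 1/23 ≈ 0.043478)
v = 3173 (v = 1368 + 1805 = 3173)
U(W) = 4/11 (U(W) = -12/(-33) = -12*(-1/33) = 4/11)
v + U(J) = 3173 + 4/11 = 34907/11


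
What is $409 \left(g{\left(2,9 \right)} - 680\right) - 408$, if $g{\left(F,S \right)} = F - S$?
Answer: $-281391$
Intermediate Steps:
$409 \left(g{\left(2,9 \right)} - 680\right) - 408 = 409 \left(\left(2 - 9\right) - 680\right) - 408 = 409 \left(-7 - 680\right) - 408 = 409 \left(-687\right) - 408 = -280983 - 408 = -281391$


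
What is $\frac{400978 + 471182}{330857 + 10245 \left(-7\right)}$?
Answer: $\frac{436080}{129571} \approx 3.3656$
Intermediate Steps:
$\frac{400978 + 471182}{330857 + 10245 \left(-7\right)} = \frac{872160}{330857 - 71715} = \frac{872160}{259142} = 872160 \cdot \frac{1}{259142} = \frac{436080}{129571}$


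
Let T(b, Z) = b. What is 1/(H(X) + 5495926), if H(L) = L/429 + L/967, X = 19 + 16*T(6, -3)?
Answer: 414843/2279946590158 ≈ 1.8195e-7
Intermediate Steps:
X = 115 (X = 19 + 16*6 = 19 + 96 = 115)
H(L) = 1396*L/414843 (H(L) = L*(1/429) + L*(1/967) = L/429 + L/967 = 1396*L/414843)
1/(H(X) + 5495926) = 1/((1396/414843)*115 + 5495926) = 1/(160540/414843 + 5495926) = 1/(2279946590158/414843) = 414843/2279946590158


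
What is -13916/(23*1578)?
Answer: -6958/18147 ≈ -0.38342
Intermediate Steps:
-13916/(23*1578) = -13916/36294 = -13916*1/36294 = -6958/18147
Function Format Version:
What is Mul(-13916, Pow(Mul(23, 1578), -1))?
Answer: Rational(-6958, 18147) ≈ -0.38342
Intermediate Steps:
Mul(-13916, Pow(Mul(23, 1578), -1)) = Mul(-13916, Pow(36294, -1)) = Mul(-13916, Rational(1, 36294)) = Rational(-6958, 18147)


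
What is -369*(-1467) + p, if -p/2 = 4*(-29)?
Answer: 541555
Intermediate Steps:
p = 232 (p = -8*(-29) = -2*(-116) = 232)
-369*(-1467) + p = -369*(-1467) + 232 = 541323 + 232 = 541555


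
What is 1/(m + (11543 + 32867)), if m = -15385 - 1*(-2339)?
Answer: 1/31364 ≈ 3.1884e-5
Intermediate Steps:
m = -13046 (m = -15385 + 2339 = -13046)
1/(m + (11543 + 32867)) = 1/(-13046 + (11543 + 32867)) = 1/(-13046 + 44410) = 1/31364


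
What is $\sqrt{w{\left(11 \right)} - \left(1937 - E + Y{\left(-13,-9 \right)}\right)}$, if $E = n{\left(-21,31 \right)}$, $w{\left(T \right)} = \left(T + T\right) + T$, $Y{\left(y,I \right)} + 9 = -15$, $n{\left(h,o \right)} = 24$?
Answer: $8 i \sqrt{29} \approx 43.081 i$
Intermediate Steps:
$Y{\left(y,I \right)} = -24$ ($Y{\left(y,I \right)} = -9 - 15 = -24$)
$w{\left(T \right)} = 3 T$ ($w{\left(T \right)} = 2 T + T = 3 T$)
$E = 24$
$\sqrt{w{\left(11 \right)} - \left(1937 - E + Y{\left(-13,-9 \right)}\right)} = \sqrt{3 \cdot 11 + \left(\left(24 - -24\right) - 1937\right)} = \sqrt{33 + \left(\left(24 + 24\right) - 1937\right)} = \sqrt{33 + \left(48 - 1937\right)} = \sqrt{33 - 1889} = \sqrt{-1856} = 8 i \sqrt{29}$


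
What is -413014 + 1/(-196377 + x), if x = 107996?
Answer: -36502590335/88381 ≈ -4.1301e+5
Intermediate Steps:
-413014 + 1/(-196377 + x) = -413014 + 1/(-196377 + 107996) = -413014 + 1/(-88381) = -413014 - 1/88381 = -36502590335/88381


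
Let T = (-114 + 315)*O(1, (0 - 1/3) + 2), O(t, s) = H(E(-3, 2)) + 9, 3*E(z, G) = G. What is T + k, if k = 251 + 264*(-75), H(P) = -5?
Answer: -18745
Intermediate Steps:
E(z, G) = G/3
k = -19549 (k = 251 - 19800 = -19549)
O(t, s) = 4 (O(t, s) = -5 + 9 = 4)
T = 804 (T = (-114 + 315)*4 = 201*4 = 804)
T + k = 804 - 19549 = -18745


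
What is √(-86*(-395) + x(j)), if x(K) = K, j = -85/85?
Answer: 13*√201 ≈ 184.31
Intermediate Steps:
j = -1 (j = -85*1/85 = -1)
√(-86*(-395) + x(j)) = √(-86*(-395) - 1) = √(33970 - 1) = √33969 = 13*√201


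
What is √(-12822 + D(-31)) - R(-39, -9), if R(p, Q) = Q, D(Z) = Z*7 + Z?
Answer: 9 + I*√13070 ≈ 9.0 + 114.32*I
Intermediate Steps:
D(Z) = 8*Z (D(Z) = 7*Z + Z = 8*Z)
√(-12822 + D(-31)) - R(-39, -9) = √(-12822 + 8*(-31)) - 1*(-9) = √(-12822 - 248) + 9 = √(-13070) + 9 = I*√13070 + 9 = 9 + I*√13070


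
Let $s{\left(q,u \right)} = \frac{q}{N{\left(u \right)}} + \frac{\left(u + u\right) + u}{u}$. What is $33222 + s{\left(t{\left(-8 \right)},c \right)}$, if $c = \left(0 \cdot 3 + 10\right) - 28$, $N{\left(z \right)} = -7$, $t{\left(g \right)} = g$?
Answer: $\frac{232583}{7} \approx 33226.0$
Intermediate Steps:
$c = -18$ ($c = \left(0 + 10\right) - 28 = 10 - 28 = -18$)
$s{\left(q,u \right)} = 3 - \frac{q}{7}$ ($s{\left(q,u \right)} = \frac{q}{-7} + \frac{\left(u + u\right) + u}{u} = q \left(- \frac{1}{7}\right) + \frac{2 u + u}{u} = - \frac{q}{7} + \frac{3 u}{u} = - \frac{q}{7} + 3 = 3 - \frac{q}{7}$)
$33222 + s{\left(t{\left(-8 \right)},c \right)} = 33222 + \left(3 - - \frac{8}{7}\right) = 33222 + \left(3 + \frac{8}{7}\right) = 33222 + \frac{29}{7} = \frac{232583}{7}$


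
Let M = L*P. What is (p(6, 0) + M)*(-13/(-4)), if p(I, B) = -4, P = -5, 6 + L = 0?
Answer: 169/2 ≈ 84.500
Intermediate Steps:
L = -6 (L = -6 + 0 = -6)
M = 30 (M = -6*(-5) = 30)
(p(6, 0) + M)*(-13/(-4)) = (-4 + 30)*(-13/(-4)) = 26*(-13*(-¼)) = 26*(13/4) = 169/2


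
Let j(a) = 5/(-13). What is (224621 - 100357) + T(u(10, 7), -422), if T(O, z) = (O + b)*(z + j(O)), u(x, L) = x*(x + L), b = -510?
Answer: 3482372/13 ≈ 2.6788e+5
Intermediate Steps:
u(x, L) = x*(L + x)
j(a) = -5/13 (j(a) = 5*(-1/13) = -5/13)
T(O, z) = (-510 + O)*(-5/13 + z) (T(O, z) = (O - 510)*(z - 5/13) = (-510 + O)*(-5/13 + z))
(224621 - 100357) + T(u(10, 7), -422) = (224621 - 100357) + (2550/13 - 510*(-422) - 50*(7 + 10)/13 + (10*(7 + 10))*(-422)) = 124264 + (2550/13 + 215220 - 50*17/13 + (10*17)*(-422)) = 124264 + (2550/13 + 215220 - 5/13*170 + 170*(-422)) = 124264 + (2550/13 + 215220 - 850/13 - 71740) = 124264 + 1866940/13 = 3482372/13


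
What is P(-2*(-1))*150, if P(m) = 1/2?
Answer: 75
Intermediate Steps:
P(m) = 1/2
P(-2*(-1))*150 = (1/2)*150 = 75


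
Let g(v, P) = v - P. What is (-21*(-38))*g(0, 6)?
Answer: -4788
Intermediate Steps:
(-21*(-38))*g(0, 6) = (-21*(-38))*(0 - 1*6) = 798*(0 - 6) = 798*(-6) = -4788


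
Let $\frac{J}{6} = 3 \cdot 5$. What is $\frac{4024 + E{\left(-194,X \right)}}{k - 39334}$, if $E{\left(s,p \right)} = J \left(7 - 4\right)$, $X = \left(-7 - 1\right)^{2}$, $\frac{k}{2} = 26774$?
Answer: $\frac{2147}{7107} \approx 0.3021$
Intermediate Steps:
$k = 53548$ ($k = 2 \cdot 26774 = 53548$)
$J = 90$ ($J = 6 \cdot 3 \cdot 5 = 6 \cdot 15 = 90$)
$X = 64$ ($X = \left(-8\right)^{2} = 64$)
$E{\left(s,p \right)} = 270$ ($E{\left(s,p \right)} = 90 \left(7 - 4\right) = 90 \cdot 3 = 270$)
$\frac{4024 + E{\left(-194,X \right)}}{k - 39334} = \frac{4024 + 270}{53548 - 39334} = \frac{4294}{14214} = 4294 \cdot \frac{1}{14214} = \frac{2147}{7107}$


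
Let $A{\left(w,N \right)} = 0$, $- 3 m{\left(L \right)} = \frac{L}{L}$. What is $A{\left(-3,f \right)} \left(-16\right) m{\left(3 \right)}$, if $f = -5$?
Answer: $0$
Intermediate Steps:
$m{\left(L \right)} = - \frac{1}{3}$ ($m{\left(L \right)} = - \frac{L \frac{1}{L}}{3} = \left(- \frac{1}{3}\right) 1 = - \frac{1}{3}$)
$A{\left(-3,f \right)} \left(-16\right) m{\left(3 \right)} = 0 \left(-16\right) \left(- \frac{1}{3}\right) = 0 \left(- \frac{1}{3}\right) = 0$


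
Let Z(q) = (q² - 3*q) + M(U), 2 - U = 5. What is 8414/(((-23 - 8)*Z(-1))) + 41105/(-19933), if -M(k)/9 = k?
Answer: -6684457/617923 ≈ -10.818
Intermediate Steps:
U = -3 (U = 2 - 1*5 = 2 - 5 = -3)
M(k) = -9*k
Z(q) = 27 + q² - 3*q (Z(q) = (q² - 3*q) - 9*(-3) = (q² - 3*q) + 27 = 27 + q² - 3*q)
8414/(((-23 - 8)*Z(-1))) + 41105/(-19933) = 8414/(((-23 - 8)*(27 + (-1)² - 3*(-1)))) + 41105/(-19933) = 8414/((-31*(27 + 1 + 3))) + 41105*(-1/19933) = 8414/((-31*31)) - 41105/19933 = 8414/(-961) - 41105/19933 = 8414*(-1/961) - 41105/19933 = -8414/961 - 41105/19933 = -6684457/617923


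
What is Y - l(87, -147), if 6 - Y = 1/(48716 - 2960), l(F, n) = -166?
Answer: 7870031/45756 ≈ 172.00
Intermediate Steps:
Y = 274535/45756 (Y = 6 - 1/(48716 - 2960) = 6 - 1/45756 = 274535/45756 ≈ 6.0000)
Y - l(87, -147) = 274535/45756 - 1*(-166) = 274535/45756 + 166 = 7870031/45756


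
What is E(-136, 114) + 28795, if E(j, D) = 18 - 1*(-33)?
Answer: 28846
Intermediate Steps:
E(j, D) = 51 (E(j, D) = 18 + 33 = 51)
E(-136, 114) + 28795 = 51 + 28795 = 28846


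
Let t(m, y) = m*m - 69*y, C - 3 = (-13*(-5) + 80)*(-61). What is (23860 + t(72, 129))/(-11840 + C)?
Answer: -20143/20682 ≈ -0.97394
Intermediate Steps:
C = -8842 (C = 3 + (-13*(-5) + 80)*(-61) = 3 + (65 + 80)*(-61) = 3 + 145*(-61) = 3 - 8845 = -8842)
t(m, y) = m² - 69*y
(23860 + t(72, 129))/(-11840 + C) = (23860 + (72² - 69*129))/(-11840 - 8842) = (23860 + (5184 - 8901))/(-20682) = (23860 - 3717)*(-1/20682) = 20143*(-1/20682) = -20143/20682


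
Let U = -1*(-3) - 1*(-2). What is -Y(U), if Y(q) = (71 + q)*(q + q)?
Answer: -760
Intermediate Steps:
U = 5 (U = 3 + 2 = 5)
Y(q) = 2*q*(71 + q) (Y(q) = (71 + q)*(2*q) = 2*q*(71 + q))
-Y(U) = -2*5*(71 + 5) = -2*5*76 = -1*760 = -760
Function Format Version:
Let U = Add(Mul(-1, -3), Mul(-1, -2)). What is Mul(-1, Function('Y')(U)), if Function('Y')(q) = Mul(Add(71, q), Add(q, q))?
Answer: -760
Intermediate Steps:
U = 5 (U = Add(3, 2) = 5)
Function('Y')(q) = Mul(2, q, Add(71, q)) (Function('Y')(q) = Mul(Add(71, q), Mul(2, q)) = Mul(2, q, Add(71, q)))
Mul(-1, Function('Y')(U)) = Mul(-1, Mul(2, 5, Add(71, 5))) = Mul(-1, Mul(2, 5, 76)) = Mul(-1, 760) = -760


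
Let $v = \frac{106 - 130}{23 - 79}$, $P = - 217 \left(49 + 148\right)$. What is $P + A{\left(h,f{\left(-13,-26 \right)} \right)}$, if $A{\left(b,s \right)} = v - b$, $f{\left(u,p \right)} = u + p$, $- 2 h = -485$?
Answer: $- \frac{601875}{14} \approx -42991.0$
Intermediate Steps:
$h = \frac{485}{2}$ ($h = \left(- \frac{1}{2}\right) \left(-485\right) = \frac{485}{2} \approx 242.5$)
$P = -42749$ ($P = \left(-217\right) 197 = -42749$)
$f{\left(u,p \right)} = p + u$
$v = \frac{3}{7}$ ($v = - \frac{24}{-56} = \left(-24\right) \left(- \frac{1}{56}\right) = \frac{3}{7} \approx 0.42857$)
$A{\left(b,s \right)} = \frac{3}{7} - b$
$P + A{\left(h,f{\left(-13,-26 \right)} \right)} = -42749 + \left(\frac{3}{7} - \frac{485}{2}\right) = -42749 - \frac{3389}{14} = - \frac{601875}{14}$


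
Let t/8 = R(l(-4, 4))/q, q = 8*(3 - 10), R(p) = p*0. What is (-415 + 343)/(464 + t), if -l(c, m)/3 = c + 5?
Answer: -9/58 ≈ -0.15517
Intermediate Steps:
l(c, m) = -15 - 3*c (l(c, m) = -3*(c + 5) = -3*(5 + c) = -15 - 3*c)
R(p) = 0
q = -56 (q = 8*(-7) = -56)
t = 0 (t = 8*(0/(-56)) = 8*(0*(-1/56)) = 8*0 = 0)
(-415 + 343)/(464 + t) = (-415 + 343)/(464 + 0) = -72/464 = -72*1/464 = -9/58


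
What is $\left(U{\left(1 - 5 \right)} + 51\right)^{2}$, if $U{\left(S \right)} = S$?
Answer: $2209$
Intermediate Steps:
$\left(U{\left(1 - 5 \right)} + 51\right)^{2} = \left(\left(1 - 5\right) + 51\right)^{2} = \left(-4 + 51\right)^{2} = 47^{2} = 2209$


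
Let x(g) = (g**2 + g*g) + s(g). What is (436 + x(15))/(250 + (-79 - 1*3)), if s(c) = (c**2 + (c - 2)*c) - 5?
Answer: 1301/168 ≈ 7.7440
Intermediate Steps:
s(c) = -5 + c**2 + c*(-2 + c) (s(c) = (c**2 + (-2 + c)*c) - 5 = (c**2 + c*(-2 + c)) - 5 = -5 + c**2 + c*(-2 + c))
x(g) = -5 - 2*g + 4*g**2 (x(g) = (g**2 + g*g) + (-5 - 2*g + 2*g**2) = (g**2 + g**2) + (-5 - 2*g + 2*g**2) = 2*g**2 + (-5 - 2*g + 2*g**2) = -5 - 2*g + 4*g**2)
(436 + x(15))/(250 + (-79 - 1*3)) = (436 + (-5 - 2*15 + 4*15**2))/(250 + (-79 - 1*3)) = (436 + (-5 - 30 + 4*225))/(250 + (-79 - 3)) = (436 + (-5 - 30 + 900))/(250 - 82) = (436 + 865)/168 = 1301*(1/168) = 1301/168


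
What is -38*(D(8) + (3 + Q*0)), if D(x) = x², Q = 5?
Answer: -2546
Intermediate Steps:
-38*(D(8) + (3 + Q*0)) = -38*(8² + (3 + 5*0)) = -38*(64 + (3 + 0)) = -38*(64 + 3) = -38*67 = -2546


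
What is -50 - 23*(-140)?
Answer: 3170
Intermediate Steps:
-50 - 23*(-140) = -50 + 3220 = 3170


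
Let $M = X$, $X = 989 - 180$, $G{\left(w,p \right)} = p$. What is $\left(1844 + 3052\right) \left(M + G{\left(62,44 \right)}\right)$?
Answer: $4176288$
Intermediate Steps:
$X = 809$ ($X = 989 - 180 = 809$)
$M = 809$
$\left(1844 + 3052\right) \left(M + G{\left(62,44 \right)}\right) = \left(1844 + 3052\right) \left(809 + 44\right) = 4896 \cdot 853 = 4176288$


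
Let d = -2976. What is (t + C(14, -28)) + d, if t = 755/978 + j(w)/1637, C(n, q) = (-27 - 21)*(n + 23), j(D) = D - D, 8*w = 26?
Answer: -4646701/978 ≈ -4751.2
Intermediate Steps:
w = 13/4 (w = (1/8)*26 = 13/4 ≈ 3.2500)
j(D) = 0
C(n, q) = -1104 - 48*n (C(n, q) = -48*(23 + n) = -1104 - 48*n)
t = 755/978 (t = 755/978 + 0/1637 = 755*(1/978) + 0*(1/1637) = 755/978 + 0 = 755/978 ≈ 0.77198)
(t + C(14, -28)) + d = (755/978 + (-1104 - 48*14)) - 2976 = (755/978 + (-1104 - 672)) - 2976 = (755/978 - 1776) - 2976 = -1736173/978 - 2976 = -4646701/978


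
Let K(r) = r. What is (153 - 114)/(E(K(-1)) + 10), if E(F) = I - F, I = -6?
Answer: 39/5 ≈ 7.8000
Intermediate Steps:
E(F) = -6 - F
(153 - 114)/(E(K(-1)) + 10) = (153 - 114)/((-6 - 1*(-1)) + 10) = 39/((-6 + 1) + 10) = 39/(-5 + 10) = 39/5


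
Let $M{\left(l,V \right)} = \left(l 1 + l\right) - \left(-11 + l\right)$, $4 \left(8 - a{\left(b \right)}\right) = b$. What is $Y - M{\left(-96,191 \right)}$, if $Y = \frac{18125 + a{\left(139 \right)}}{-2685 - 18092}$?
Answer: $\frac{6991787}{83108} \approx 84.129$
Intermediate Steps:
$a{\left(b \right)} = 8 - \frac{b}{4}$
$Y = - \frac{72393}{83108}$ ($Y = \frac{18125 + \left(8 - \frac{139}{4}\right)}{-2685 - 18092} = \frac{18125 + \left(8 - \frac{139}{4}\right)}{-20777} = \left(18125 - \frac{107}{4}\right) \left(- \frac{1}{20777}\right) = \frac{72393}{4} \left(- \frac{1}{20777}\right) = - \frac{72393}{83108} \approx -0.87107$)
$M{\left(l,V \right)} = 11 + l$ ($M{\left(l,V \right)} = \left(l + l\right) - \left(-11 + l\right) = 2 l - \left(-11 + l\right) = 11 + l$)
$Y - M{\left(-96,191 \right)} = - \frac{72393}{83108} - \left(11 - 96\right) = - \frac{72393}{83108} - -85 = - \frac{72393}{83108} + 85 = \frac{6991787}{83108}$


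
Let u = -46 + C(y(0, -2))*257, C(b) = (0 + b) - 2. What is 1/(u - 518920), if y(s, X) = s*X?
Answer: -1/519480 ≈ -1.9250e-6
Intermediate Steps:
y(s, X) = X*s
C(b) = -2 + b (C(b) = b - 2 = -2 + b)
u = -560 (u = -46 + (-2 - 2*0)*257 = -46 + (-2 + 0)*257 = -46 - 2*257 = -46 - 514 = -560)
1/(u - 518920) = 1/(-560 - 518920) = 1/(-519480) = -1/519480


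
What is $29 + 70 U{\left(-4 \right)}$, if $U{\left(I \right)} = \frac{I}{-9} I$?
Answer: $- \frac{859}{9} \approx -95.444$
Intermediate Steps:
$U{\left(I \right)} = - \frac{I^{2}}{9}$ ($U{\left(I \right)} = I \left(- \frac{1}{9}\right) I = - \frac{I}{9} I = - \frac{I^{2}}{9}$)
$29 + 70 U{\left(-4 \right)} = 29 + 70 \left(- \frac{\left(-4\right)^{2}}{9}\right) = 29 + 70 \left(\left(- \frac{1}{9}\right) 16\right) = 29 + 70 \left(- \frac{16}{9}\right) = 29 - \frac{1120}{9} = - \frac{859}{9}$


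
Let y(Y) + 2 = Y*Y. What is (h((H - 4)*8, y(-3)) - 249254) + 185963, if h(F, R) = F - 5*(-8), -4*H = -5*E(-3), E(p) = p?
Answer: -63313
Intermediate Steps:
H = -15/4 (H = -(-5)*(-3)/4 = -1/4*15 = -15/4 ≈ -3.7500)
y(Y) = -2 + Y**2 (y(Y) = -2 + Y*Y = -2 + Y**2)
h(F, R) = 40 + F (h(F, R) = F + 40 = 40 + F)
(h((H - 4)*8, y(-3)) - 249254) + 185963 = ((40 + (-15/4 - 4)*8) - 249254) + 185963 = ((40 - 31/4*8) - 249254) + 185963 = ((40 - 62) - 249254) + 185963 = (-22 - 249254) + 185963 = -249276 + 185963 = -63313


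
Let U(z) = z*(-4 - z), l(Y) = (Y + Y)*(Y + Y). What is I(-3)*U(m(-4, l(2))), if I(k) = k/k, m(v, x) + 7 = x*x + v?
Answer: -61005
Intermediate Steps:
l(Y) = 4*Y² (l(Y) = (2*Y)*(2*Y) = 4*Y²)
m(v, x) = -7 + v + x² (m(v, x) = -7 + (x*x + v) = -7 + (x² + v) = -7 + (v + x²) = -7 + v + x²)
I(k) = 1
I(-3)*U(m(-4, l(2))) = 1*(-(-7 - 4 + (4*2²)²)*(4 + (-7 - 4 + (4*2²)²))) = 1*(-(-7 - 4 + (4*4)²)*(4 + (-7 - 4 + (4*4)²))) = 1*(-(-7 - 4 + 16²)*(4 + (-7 - 4 + 16²))) = 1*(-(-7 - 4 + 256)*(4 + (-7 - 4 + 256))) = 1*(-1*245*(4 + 245)) = 1*(-1*245*249) = 1*(-61005) = -61005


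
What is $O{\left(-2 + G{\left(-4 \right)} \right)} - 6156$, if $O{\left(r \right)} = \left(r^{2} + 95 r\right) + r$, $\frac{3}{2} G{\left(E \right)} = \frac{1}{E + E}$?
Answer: $- \frac{914639}{144} \approx -6351.7$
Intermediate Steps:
$G{\left(E \right)} = \frac{1}{3 E}$ ($G{\left(E \right)} = \frac{2}{3 \left(E + E\right)} = \frac{2}{3 \cdot 2 E} = \frac{2 \frac{1}{2 E}}{3} = \frac{1}{3 E}$)
$O{\left(r \right)} = r^{2} + 96 r$
$O{\left(-2 + G{\left(-4 \right)} \right)} - 6156 = \left(-2 + \frac{1}{3 \left(-4\right)}\right) \left(96 - \left(2 - \frac{1}{3 \left(-4\right)}\right)\right) - 6156 = \left(-2 + \frac{1}{3} \left(- \frac{1}{4}\right)\right) \left(96 + \left(-2 + \frac{1}{3} \left(- \frac{1}{4}\right)\right)\right) - 6156 = \left(-2 - \frac{1}{12}\right) \left(96 - \frac{25}{12}\right) - 6156 = - \frac{25 \left(96 - \frac{25}{12}\right)}{12} - 6156 = \left(- \frac{25}{12}\right) \frac{1127}{12} - 6156 = - \frac{28175}{144} - 6156 = - \frac{914639}{144}$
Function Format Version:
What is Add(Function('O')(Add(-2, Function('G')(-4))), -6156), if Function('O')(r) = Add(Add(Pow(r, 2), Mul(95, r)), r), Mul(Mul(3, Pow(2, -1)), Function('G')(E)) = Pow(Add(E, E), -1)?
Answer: Rational(-914639, 144) ≈ -6351.7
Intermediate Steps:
Function('G')(E) = Mul(Rational(1, 3), Pow(E, -1)) (Function('G')(E) = Mul(Rational(2, 3), Pow(Add(E, E), -1)) = Mul(Rational(2, 3), Pow(Mul(2, E), -1)) = Mul(Rational(2, 3), Mul(Rational(1, 2), Pow(E, -1))) = Mul(Rational(1, 3), Pow(E, -1)))
Function('O')(r) = Add(Pow(r, 2), Mul(96, r))
Add(Function('O')(Add(-2, Function('G')(-4))), -6156) = Add(Mul(Add(-2, Mul(Rational(1, 3), Pow(-4, -1))), Add(96, Add(-2, Mul(Rational(1, 3), Pow(-4, -1))))), -6156) = Add(Mul(Add(-2, Mul(Rational(1, 3), Rational(-1, 4))), Add(96, Add(-2, Mul(Rational(1, 3), Rational(-1, 4))))), -6156) = Add(Mul(Add(-2, Rational(-1, 12)), Add(96, Add(-2, Rational(-1, 12)))), -6156) = Add(Mul(Rational(-25, 12), Add(96, Rational(-25, 12))), -6156) = Add(Mul(Rational(-25, 12), Rational(1127, 12)), -6156) = Add(Rational(-28175, 144), -6156) = Rational(-914639, 144)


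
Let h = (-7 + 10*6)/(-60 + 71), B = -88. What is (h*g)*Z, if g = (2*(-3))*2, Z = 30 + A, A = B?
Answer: 36888/11 ≈ 3353.5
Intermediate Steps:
A = -88
h = 53/11 (h = (-7 + 60)/11 = 53*(1/11) = 53/11 ≈ 4.8182)
Z = -58 (Z = 30 - 88 = -58)
g = -12 (g = -6*2 = -12)
(h*g)*Z = ((53/11)*(-12))*(-58) = -636/11*(-58) = 36888/11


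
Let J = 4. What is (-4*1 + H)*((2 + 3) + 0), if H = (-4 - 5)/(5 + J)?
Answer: -25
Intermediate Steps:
H = -1 (H = (-4 - 5)/(5 + 4) = -9/9 = -9*⅑ = -1)
(-4*1 + H)*((2 + 3) + 0) = (-4*1 - 1)*((2 + 3) + 0) = (-4 - 1)*(5 + 0) = -5*5 = -25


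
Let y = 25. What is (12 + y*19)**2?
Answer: 237169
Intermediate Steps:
(12 + y*19)**2 = (12 + 25*19)**2 = (12 + 475)**2 = 487**2 = 237169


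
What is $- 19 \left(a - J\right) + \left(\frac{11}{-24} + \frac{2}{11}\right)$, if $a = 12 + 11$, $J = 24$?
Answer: $\frac{4943}{264} \approx 18.723$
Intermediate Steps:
$a = 23$
$- 19 \left(a - J\right) + \left(\frac{11}{-24} + \frac{2}{11}\right) = - 19 \left(23 - 24\right) + \left(\frac{11}{-24} + \frac{2}{11}\right) = - 19 \left(23 - 24\right) + \left(11 \left(- \frac{1}{24}\right) + 2 \cdot \frac{1}{11}\right) = \left(-19\right) \left(-1\right) + \left(- \frac{11}{24} + \frac{2}{11}\right) = 19 - \frac{73}{264} = \frac{4943}{264}$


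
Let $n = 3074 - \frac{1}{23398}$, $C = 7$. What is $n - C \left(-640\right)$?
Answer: $\frac{176748491}{23398} \approx 7554.0$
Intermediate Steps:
$n = \frac{71925451}{23398}$ ($n = 3074 - \frac{1}{23398} = \frac{71925451}{23398} \approx 3074.0$)
$n - C \left(-640\right) = \frac{71925451}{23398} - 7 \left(-640\right) = \frac{71925451}{23398} - -4480 = \frac{71925451}{23398} + 4480 = \frac{176748491}{23398}$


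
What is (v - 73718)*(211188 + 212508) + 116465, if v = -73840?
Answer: -62519617903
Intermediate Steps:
(v - 73718)*(211188 + 212508) + 116465 = (-73840 - 73718)*(211188 + 212508) + 116465 = -147558*423696 + 116465 = -62519734368 + 116465 = -62519617903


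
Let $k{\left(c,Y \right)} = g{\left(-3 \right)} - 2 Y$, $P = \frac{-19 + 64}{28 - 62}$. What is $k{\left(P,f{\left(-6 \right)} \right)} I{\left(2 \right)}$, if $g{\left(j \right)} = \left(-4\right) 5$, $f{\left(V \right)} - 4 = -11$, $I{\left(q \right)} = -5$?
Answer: $30$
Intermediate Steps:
$f{\left(V \right)} = -7$ ($f{\left(V \right)} = 4 - 11 = -7$)
$P = - \frac{45}{34}$ ($P = \frac{45}{-34} = 45 \left(- \frac{1}{34}\right) = - \frac{45}{34} \approx -1.3235$)
$g{\left(j \right)} = -20$
$k{\left(c,Y \right)} = -20 - 2 Y$
$k{\left(P,f{\left(-6 \right)} \right)} I{\left(2 \right)} = \left(-20 - -14\right) \left(-5\right) = \left(-20 + 14\right) \left(-5\right) = \left(-6\right) \left(-5\right) = 30$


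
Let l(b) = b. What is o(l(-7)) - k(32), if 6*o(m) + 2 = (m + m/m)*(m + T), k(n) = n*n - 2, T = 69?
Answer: -3253/3 ≈ -1084.3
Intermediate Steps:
k(n) = -2 + n**2 (k(n) = n**2 - 2 = -2 + n**2)
o(m) = -1/3 + (1 + m)*(69 + m)/6 (o(m) = -1/3 + ((m + m/m)*(m + 69))/6 = -1/3 + ((m + 1)*(69 + m))/6 = -1/3 + ((1 + m)*(69 + m))/6 = -1/3 + (1 + m)*(69 + m)/6)
o(l(-7)) - k(32) = (67/6 + (1/6)*(-7)**2 + (35/3)*(-7)) - (-2 + 32**2) = (67/6 + (1/6)*49 - 245/3) - (-2 + 1024) = (67/6 + 49/6 - 245/3) - 1*1022 = -187/3 - 1022 = -3253/3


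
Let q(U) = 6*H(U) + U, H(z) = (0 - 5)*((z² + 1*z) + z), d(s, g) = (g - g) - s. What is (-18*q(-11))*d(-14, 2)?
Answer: 751212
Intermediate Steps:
d(s, g) = -s (d(s, g) = 0 - s = -s)
H(z) = -10*z - 5*z² (H(z) = -5*((z² + z) + z) = -5*((z + z²) + z) = -5*(z² + 2*z) = -10*z - 5*z²)
q(U) = U - 30*U*(2 + U) (q(U) = 6*(-5*U*(2 + U)) + U = -30*U*(2 + U) + U = U - 30*U*(2 + U))
(-18*q(-11))*d(-14, 2) = (-(-198)*(-59 - 30*(-11)))*(-1*(-14)) = -(-198)*(-59 + 330)*14 = -(-198)*271*14 = -18*(-2981)*14 = 53658*14 = 751212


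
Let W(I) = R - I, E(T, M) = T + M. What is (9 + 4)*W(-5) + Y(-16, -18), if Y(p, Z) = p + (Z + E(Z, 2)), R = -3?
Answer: -24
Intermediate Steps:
E(T, M) = M + T
W(I) = -3 - I
Y(p, Z) = 2 + p + 2*Z (Y(p, Z) = p + (Z + (2 + Z)) = p + (2 + 2*Z) = 2 + p + 2*Z)
(9 + 4)*W(-5) + Y(-16, -18) = (9 + 4)*(-3 - 1*(-5)) + (2 - 16 + 2*(-18)) = 13*(-3 + 5) + (2 - 16 - 36) = 13*2 - 50 = 26 - 50 = -24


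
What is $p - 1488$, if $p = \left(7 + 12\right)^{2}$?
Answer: $-1127$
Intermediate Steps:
$p = 361$ ($p = 19^{2} = 361$)
$p - 1488 = 361 - 1488 = -1127$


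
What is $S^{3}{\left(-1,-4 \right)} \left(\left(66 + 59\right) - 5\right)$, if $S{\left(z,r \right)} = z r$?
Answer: $7680$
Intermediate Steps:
$S{\left(z,r \right)} = r z$
$S^{3}{\left(-1,-4 \right)} \left(\left(66 + 59\right) - 5\right) = \left(\left(-4\right) \left(-1\right)\right)^{3} \left(\left(66 + 59\right) - 5\right) = 4^{3} \left(125 - 5\right) = 64 \cdot 120 = 7680$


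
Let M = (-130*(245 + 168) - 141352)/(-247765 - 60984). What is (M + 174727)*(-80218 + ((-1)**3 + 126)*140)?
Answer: -3383446789793670/308749 ≈ -1.0959e+10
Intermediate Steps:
M = 195042/308749 (M = (-130*413 - 141352)/(-308749) = (-53690 - 141352)*(-1/308749) = -195042*(-1/308749) = 195042/308749 ≈ 0.63172)
(M + 174727)*(-80218 + ((-1)**3 + 126)*140) = (195042/308749 + 174727)*(-80218 + ((-1)**3 + 126)*140) = 53946981565*(-80218 + (-1 + 126)*140)/308749 = 53946981565*(-80218 + 125*140)/308749 = 53946981565*(-80218 + 17500)/308749 = (53946981565/308749)*(-62718) = -3383446789793670/308749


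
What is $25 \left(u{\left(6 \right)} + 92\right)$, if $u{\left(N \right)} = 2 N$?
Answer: $2600$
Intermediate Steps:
$25 \left(u{\left(6 \right)} + 92\right) = 25 \left(2 \cdot 6 + 92\right) = 25 \left(12 + 92\right) = 25 \cdot 104 = 2600$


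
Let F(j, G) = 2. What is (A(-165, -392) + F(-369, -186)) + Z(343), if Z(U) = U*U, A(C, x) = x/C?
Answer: 19412807/165 ≈ 1.1765e+5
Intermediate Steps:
Z(U) = U²
(A(-165, -392) + F(-369, -186)) + Z(343) = (-392/(-165) + 2) + 343² = (-392*(-1/165) + 2) + 117649 = (392/165 + 2) + 117649 = 722/165 + 117649 = 19412807/165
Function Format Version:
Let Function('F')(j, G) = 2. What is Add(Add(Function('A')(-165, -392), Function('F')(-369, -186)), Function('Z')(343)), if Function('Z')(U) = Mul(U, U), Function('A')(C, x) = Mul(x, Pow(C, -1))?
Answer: Rational(19412807, 165) ≈ 1.1765e+5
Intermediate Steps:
Function('Z')(U) = Pow(U, 2)
Add(Add(Function('A')(-165, -392), Function('F')(-369, -186)), Function('Z')(343)) = Add(Add(Mul(-392, Pow(-165, -1)), 2), Pow(343, 2)) = Add(Add(Mul(-392, Rational(-1, 165)), 2), 117649) = Add(Add(Rational(392, 165), 2), 117649) = Add(Rational(722, 165), 117649) = Rational(19412807, 165)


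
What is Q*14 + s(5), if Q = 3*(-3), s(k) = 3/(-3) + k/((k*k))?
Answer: -634/5 ≈ -126.80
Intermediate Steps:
s(k) = -1 + 1/k (s(k) = 3*(-⅓) + k/(k²) = -1 + k/k² = -1 + 1/k)
Q = -9
Q*14 + s(5) = -9*14 + (1 - 1*5)/5 = -126 + (1 - 5)/5 = -126 + (⅕)*(-4) = -126 - ⅘ = -634/5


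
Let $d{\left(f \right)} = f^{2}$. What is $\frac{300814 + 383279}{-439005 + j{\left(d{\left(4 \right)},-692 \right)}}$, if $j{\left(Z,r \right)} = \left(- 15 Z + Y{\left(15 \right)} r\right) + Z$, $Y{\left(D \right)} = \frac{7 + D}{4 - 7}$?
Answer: $- \frac{2052279}{1302463} \approx -1.5757$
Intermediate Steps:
$Y{\left(D \right)} = - \frac{7}{3} - \frac{D}{3}$ ($Y{\left(D \right)} = \frac{7 + D}{-3} = \left(7 + D\right) \left(- \frac{1}{3}\right) = - \frac{7}{3} - \frac{D}{3}$)
$j{\left(Z,r \right)} = - 14 Z - \frac{22 r}{3}$ ($j{\left(Z,r \right)} = \left(- 15 Z + \left(- \frac{7}{3} - 5\right) r\right) + Z = \left(- 15 Z - \frac{22 r}{3}\right) + Z = - 14 Z - \frac{22 r}{3}$)
$\frac{300814 + 383279}{-439005 + j{\left(d{\left(4 \right)},-692 \right)}} = \frac{300814 + 383279}{-439005 - \left(- \frac{15224}{3} + 14 \cdot 4^{2}\right)} = \frac{684093}{-439005 + \left(\left(-14\right) 16 + \frac{15224}{3}\right)} = \frac{684093}{-439005 + \left(-224 + \frac{15224}{3}\right)} = \frac{684093}{-439005 + \frac{14552}{3}} = \frac{684093}{- \frac{1302463}{3}} = 684093 \left(- \frac{3}{1302463}\right) = - \frac{2052279}{1302463}$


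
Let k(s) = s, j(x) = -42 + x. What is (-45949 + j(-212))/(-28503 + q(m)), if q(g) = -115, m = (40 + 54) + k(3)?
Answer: 46203/28618 ≈ 1.6145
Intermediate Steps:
m = 97 (m = (40 + 54) + 3 = 94 + 3 = 97)
(-45949 + j(-212))/(-28503 + q(m)) = (-45949 + (-42 - 212))/(-28503 - 115) = (-45949 - 254)/(-28618) = -46203*(-1/28618) = 46203/28618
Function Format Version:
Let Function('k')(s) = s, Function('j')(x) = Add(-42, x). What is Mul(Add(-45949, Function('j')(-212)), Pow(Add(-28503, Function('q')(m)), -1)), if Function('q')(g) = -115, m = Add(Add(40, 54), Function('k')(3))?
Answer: Rational(46203, 28618) ≈ 1.6145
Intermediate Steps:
m = 97 (m = Add(Add(40, 54), 3) = Add(94, 3) = 97)
Mul(Add(-45949, Function('j')(-212)), Pow(Add(-28503, Function('q')(m)), -1)) = Mul(Add(-45949, Add(-42, -212)), Pow(Add(-28503, -115), -1)) = Mul(Add(-45949, -254), Pow(-28618, -1)) = Mul(-46203, Rational(-1, 28618)) = Rational(46203, 28618)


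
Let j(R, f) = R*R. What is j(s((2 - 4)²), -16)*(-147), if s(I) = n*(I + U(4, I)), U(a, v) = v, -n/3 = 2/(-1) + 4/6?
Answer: -150528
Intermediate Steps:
n = 4 (n = -3*(2/(-1) + 4/6) = -3*(2*(-1) + 4*(⅙)) = -3*(-2 + ⅔) = -3*(-4/3) = 4)
s(I) = 8*I (s(I) = 4*(I + I) = 4*(2*I) = 8*I)
j(R, f) = R²
j(s((2 - 4)²), -16)*(-147) = (8*(2 - 4)²)²*(-147) = (8*(-2)²)²*(-147) = (8*4)²*(-147) = 32²*(-147) = 1024*(-147) = -150528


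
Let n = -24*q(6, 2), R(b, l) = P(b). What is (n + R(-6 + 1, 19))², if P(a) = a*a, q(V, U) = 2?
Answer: 529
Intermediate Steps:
P(a) = a²
R(b, l) = b²
n = -48 (n = -24*2 = -48)
(n + R(-6 + 1, 19))² = (-48 + (-6 + 1)²)² = (-48 + (-5)²)² = (-48 + 25)² = (-23)² = 529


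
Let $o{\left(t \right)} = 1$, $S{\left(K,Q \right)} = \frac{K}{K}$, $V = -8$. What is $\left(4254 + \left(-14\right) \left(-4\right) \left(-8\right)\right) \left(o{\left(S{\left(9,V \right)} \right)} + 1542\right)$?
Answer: $5872658$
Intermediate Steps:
$S{\left(K,Q \right)} = 1$
$\left(4254 + \left(-14\right) \left(-4\right) \left(-8\right)\right) \left(o{\left(S{\left(9,V \right)} \right)} + 1542\right) = \left(4254 + \left(-14\right) \left(-4\right) \left(-8\right)\right) \left(1 + 1542\right) = \left(4254 + 56 \left(-8\right)\right) 1543 = \left(4254 - 448\right) 1543 = 3806 \cdot 1543 = 5872658$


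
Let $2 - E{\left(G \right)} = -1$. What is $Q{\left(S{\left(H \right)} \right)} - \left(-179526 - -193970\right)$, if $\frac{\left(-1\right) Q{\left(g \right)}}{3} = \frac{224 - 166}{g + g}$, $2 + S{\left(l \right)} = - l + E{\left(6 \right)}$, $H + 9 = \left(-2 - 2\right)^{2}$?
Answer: $- \frac{28859}{2} \approx -14430.0$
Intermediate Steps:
$E{\left(G \right)} = 3$ ($E{\left(G \right)} = 2 - -1 = 2 + 1 = 3$)
$H = 7$ ($H = -9 + \left(-2 - 2\right)^{2} = -9 + \left(-4\right)^{2} = -9 + 16 = 7$)
$S{\left(l \right)} = 1 - l$ ($S{\left(l \right)} = -2 - \left(-3 + l\right) = 1 - l$)
$Q{\left(g \right)} = - \frac{87}{g}$ ($Q{\left(g \right)} = - 3 \frac{224 - 166}{g + g} = - 3 \frac{58}{2 g} = - 3 \cdot 58 \frac{1}{2 g} = - 3 \frac{29}{g} = - \frac{87}{g}$)
$Q{\left(S{\left(H \right)} \right)} - \left(-179526 - -193970\right) = - \frac{87}{1 - 7} - \left(-179526 - -193970\right) = - \frac{87}{1 - 7} - \left(-179526 + 193970\right) = - \frac{87}{-6} - 14444 = \left(-87\right) \left(- \frac{1}{6}\right) - 14444 = \frac{29}{2} - 14444 = - \frac{28859}{2}$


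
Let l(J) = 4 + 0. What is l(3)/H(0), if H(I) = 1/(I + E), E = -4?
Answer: -16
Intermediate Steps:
H(I) = 1/(-4 + I) (H(I) = 1/(I - 4) = 1/(-4 + I))
l(J) = 4
l(3)/H(0) = 4/(1/(-4 + 0)) = 4/(1/(-4)) = 4/(-¼) = 4*(-4) = -16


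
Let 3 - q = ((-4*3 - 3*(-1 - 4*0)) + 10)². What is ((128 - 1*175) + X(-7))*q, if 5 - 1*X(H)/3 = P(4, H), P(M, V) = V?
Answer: -22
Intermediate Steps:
X(H) = 15 - 3*H
q = 2 (q = 3 - ((-4*3 - 3*(-1 - 4*0)) + 10)² = 3 - ((-12 - 3*(-1 + 0)) + 10)² = 3 - ((-12 - 3*(-1)) + 10)² = 3 - ((-12 + 3) + 10)² = 3 - (-9 + 10)² = 3 - 1*1² = 3 - 1*1 = 3 - 1 = 2)
((128 - 1*175) + X(-7))*q = ((128 - 1*175) + (15 - 3*(-7)))*2 = ((128 - 175) + (15 + 21))*2 = (-47 + 36)*2 = -11*2 = -22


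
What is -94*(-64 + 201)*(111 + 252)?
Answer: -4674714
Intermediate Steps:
-94*(-64 + 201)*(111 + 252) = -12878*363 = -94*49731 = -4674714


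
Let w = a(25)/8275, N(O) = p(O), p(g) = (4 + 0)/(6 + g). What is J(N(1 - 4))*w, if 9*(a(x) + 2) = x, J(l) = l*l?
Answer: 112/670275 ≈ 0.00016710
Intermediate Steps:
p(g) = 4/(6 + g)
N(O) = 4/(6 + O)
J(l) = l**2
a(x) = -2 + x/9
w = 7/74475 (w = (-2 + (1/9)*25)/8275 = (-2 + 25/9)*(1/8275) = (7/9)*(1/8275) = 7/74475 ≈ 9.3991e-5)
J(N(1 - 4))*w = (4/(6 + (1 - 4)))**2*(7/74475) = (4/(6 - 3))**2*(7/74475) = (4/3)**2*(7/74475) = (16/9)*(7/74475) = 112/670275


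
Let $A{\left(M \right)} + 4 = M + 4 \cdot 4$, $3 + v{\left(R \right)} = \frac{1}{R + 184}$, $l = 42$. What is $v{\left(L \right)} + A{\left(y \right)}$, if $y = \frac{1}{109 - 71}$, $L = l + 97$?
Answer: $\frac{307}{34} \approx 9.0294$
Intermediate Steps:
$L = 139$ ($L = 42 + 97 = 139$)
$v{\left(R \right)} = -3 + \frac{1}{184 + R}$ ($v{\left(R \right)} = -3 + \frac{1}{R + 184} = -3 + \frac{1}{184 + R}$)
$y = \frac{1}{38}$ ($y = \frac{1}{109 - 71} = \frac{1}{38} \approx 0.026316$)
$A{\left(M \right)} = 12 + M$ ($A{\left(M \right)} = -4 + \left(M + 4 \cdot 4\right) = -4 + \left(M + 16\right) = -4 + \left(16 + M\right) = 12 + M$)
$v{\left(L \right)} + A{\left(y \right)} = \frac{-551 - 417}{184 + 139} + \left(12 + \frac{1}{38}\right) = \frac{-551 - 417}{323} + \frac{457}{38} = \frac{1}{323} \left(-968\right) + \frac{457}{38} = - \frac{968}{323} + \frac{457}{38} = \frac{307}{34}$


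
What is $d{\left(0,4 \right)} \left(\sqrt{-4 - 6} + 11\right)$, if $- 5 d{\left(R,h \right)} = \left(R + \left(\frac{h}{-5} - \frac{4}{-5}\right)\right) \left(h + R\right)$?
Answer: $0$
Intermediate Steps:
$d{\left(R,h \right)} = - \frac{\left(R + h\right) \left(\frac{4}{5} + R - \frac{h}{5}\right)}{5}$ ($d{\left(R,h \right)} = - \frac{\left(R + \left(\frac{h}{-5} - \frac{4}{-5}\right)\right) \left(h + R\right)}{5} = - \frac{\left(R + \left(h \left(- \frac{1}{5}\right) - - \frac{4}{5}\right)\right) \left(R + h\right)}{5} = - \frac{\left(R - \left(- \frac{4}{5} + \frac{h}{5}\right)\right) \left(R + h\right)}{5} = - \frac{\left(\frac{4}{5} + R - \frac{h}{5}\right) \left(R + h\right)}{5} = - \frac{\left(R + h\right) \left(\frac{4}{5} + R - \frac{h}{5}\right)}{5}$)
$d{\left(0,4 \right)} \left(\sqrt{-4 - 6} + 11\right) = \left(\left(- \frac{4}{25}\right) 0 - \frac{16}{25} - \frac{0^{2}}{5} + \frac{4^{2}}{25} - 0 \cdot 4\right) \left(\sqrt{-4 - 6} + 11\right) = \left(0 - \frac{16}{25} - 0 + \frac{1}{25} \cdot 16 + 0\right) \left(\sqrt{-10} + 11\right) = \left(0 - \frac{16}{25} + 0 + \frac{16}{25} + 0\right) \left(i \sqrt{10} + 11\right) = 0 \left(11 + i \sqrt{10}\right) = 0$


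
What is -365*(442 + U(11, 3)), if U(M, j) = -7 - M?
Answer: -154760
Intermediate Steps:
-365*(442 + U(11, 3)) = -365*(442 + (-7 - 1*11)) = -365*(442 + (-7 - 11)) = -365*(442 - 18) = -365*424 = -154760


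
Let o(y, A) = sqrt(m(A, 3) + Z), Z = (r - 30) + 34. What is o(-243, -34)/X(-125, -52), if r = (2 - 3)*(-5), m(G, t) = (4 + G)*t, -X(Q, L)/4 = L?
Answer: 9*I/208 ≈ 0.043269*I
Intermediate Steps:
X(Q, L) = -4*L
m(G, t) = t*(4 + G)
r = 5 (r = -1*(-5) = 5)
Z = 9 (Z = (5 - 30) + 34 = -25 + 34 = 9)
o(y, A) = sqrt(21 + 3*A) (o(y, A) = sqrt(3*(4 + A) + 9) = sqrt((12 + 3*A) + 9) = sqrt(21 + 3*A))
o(-243, -34)/X(-125, -52) = sqrt(21 + 3*(-34))/((-4*(-52))) = sqrt(21 - 102)/208 = sqrt(-81)*(1/208) = (9*I)*(1/208) = 9*I/208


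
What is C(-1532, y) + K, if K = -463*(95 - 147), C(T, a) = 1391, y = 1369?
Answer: 25467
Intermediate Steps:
K = 24076 (K = -463*(-52) = 24076)
C(-1532, y) + K = 1391 + 24076 = 25467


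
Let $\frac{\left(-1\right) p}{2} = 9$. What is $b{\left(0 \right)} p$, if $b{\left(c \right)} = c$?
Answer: $0$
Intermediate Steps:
$p = -18$ ($p = \left(-2\right) 9 = -18$)
$b{\left(0 \right)} p = 0 \left(-18\right) = 0$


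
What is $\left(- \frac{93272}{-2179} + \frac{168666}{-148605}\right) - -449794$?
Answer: $\frac{48553806997192}{107936765} \approx 4.4984 \cdot 10^{5}$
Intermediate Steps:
$\left(- \frac{93272}{-2179} + \frac{168666}{-148605}\right) - -449794 = \left(\left(-93272\right) \left(- \frac{1}{2179}\right) + 168666 \left(- \frac{1}{148605}\right)\right) + 449794 = \left(\frac{93272}{2179} - \frac{56222}{49535}\right) + 449794 = \frac{4497720782}{107936765} + 449794 = \frac{48553806997192}{107936765}$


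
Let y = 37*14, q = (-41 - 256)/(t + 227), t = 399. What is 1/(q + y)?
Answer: 626/323971 ≈ 0.0019323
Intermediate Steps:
q = -297/626 (q = (-41 - 256)/(399 + 227) = -297/626 ≈ -0.47444)
y = 518
1/(q + y) = 1/(-297/626 + 518) = 1/(323971/626) = 626/323971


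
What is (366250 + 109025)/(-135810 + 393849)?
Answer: 158425/86013 ≈ 1.8419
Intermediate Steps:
(366250 + 109025)/(-135810 + 393849) = 475275/258039 = 475275*(1/258039) = 158425/86013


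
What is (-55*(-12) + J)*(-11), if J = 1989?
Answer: -29139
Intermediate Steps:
(-55*(-12) + J)*(-11) = (-55*(-12) + 1989)*(-11) = (660 + 1989)*(-11) = 2649*(-11) = -29139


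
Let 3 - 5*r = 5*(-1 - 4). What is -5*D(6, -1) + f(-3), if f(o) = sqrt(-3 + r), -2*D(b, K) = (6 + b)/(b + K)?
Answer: 6 + sqrt(65)/5 ≈ 7.6124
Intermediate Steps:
r = 28/5 (r = 3/5 - (-1 - 4) = 3/5 - (-5) = 3/5 - 1/5*(-25) = 3/5 + 5 = 28/5 ≈ 5.6000)
D(b, K) = -(6 + b)/(2*(K + b)) (D(b, K) = -(6 + b)/(2*(b + K)) = -(6 + b)/(2*(K + b)))
f(o) = sqrt(65)/5 (f(o) = sqrt(-3 + 28/5) = sqrt(13/5) = sqrt(65)/5)
-5*D(6, -1) + f(-3) = -5*(-3 - 1/2*6)/(-1 + 6) + sqrt(65)/5 = -5*(-3 - 3)/5 + sqrt(65)/5 = -(-6) + sqrt(65)/5 = -5*(-6/5) + sqrt(65)/5 = 6 + sqrt(65)/5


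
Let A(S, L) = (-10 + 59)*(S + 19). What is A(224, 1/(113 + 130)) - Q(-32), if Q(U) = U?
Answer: 11939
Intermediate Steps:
A(S, L) = 931 + 49*S (A(S, L) = 49*(19 + S) = 931 + 49*S)
A(224, 1/(113 + 130)) - Q(-32) = (931 + 49*224) - 1*(-32) = (931 + 10976) + 32 = 11907 + 32 = 11939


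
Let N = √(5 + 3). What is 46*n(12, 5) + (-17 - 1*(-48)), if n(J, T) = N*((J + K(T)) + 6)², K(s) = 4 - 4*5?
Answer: 31 + 368*√2 ≈ 551.43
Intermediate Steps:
K(s) = -16 (K(s) = 4 - 20 = -16)
N = 2*√2 (N = √8 = 2*√2 ≈ 2.8284)
n(J, T) = 2*√2*(-10 + J)² (n(J, T) = (2*√2)*((J - 16) + 6)² = (2*√2)*((-16 + J) + 6)² = (2*√2)*(-10 + J)² = 2*√2*(-10 + J)²)
46*n(12, 5) + (-17 - 1*(-48)) = 46*(2*√2*(-10 + 12)²) + (-17 - 1*(-48)) = 46*(2*√2*2²) + (-17 + 48) = 46*(2*√2*4) + 31 = 46*(8*√2) + 31 = 368*√2 + 31 = 31 + 368*√2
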